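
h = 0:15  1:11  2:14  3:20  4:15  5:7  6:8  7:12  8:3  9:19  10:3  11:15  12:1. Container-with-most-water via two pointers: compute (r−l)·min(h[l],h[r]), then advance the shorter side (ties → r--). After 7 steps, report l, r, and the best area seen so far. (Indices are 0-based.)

l=3, r=8, best area=165

[0,12] min(15,1)*12=12 best=12 * → r--
[0,11] min(15,15)*11=165 best=165 * → r--
[0,10] min(15,3)*10=30 best=165 → r--
[0,9] min(15,19)*9=135 best=165 → l++
[1,9] min(11,19)*8=88 best=165 → l++
[2,9] min(14,19)*7=98 best=165 → l++
[3,9] min(20,19)*6=114 best=165 → r--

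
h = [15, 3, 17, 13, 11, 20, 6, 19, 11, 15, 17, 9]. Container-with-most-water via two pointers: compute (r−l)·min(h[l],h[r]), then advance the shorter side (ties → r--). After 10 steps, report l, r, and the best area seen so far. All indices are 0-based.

l=5, r=6, best area=150

l=0 r=11: min(15,9)*11=99 best=99 *, r--
l=0 r=10: min(15,17)*10=150 best=150 *, l++
l=1 r=10: min(3,17)*9=27 best=150, l++
l=2 r=10: min(17,17)*8=136 best=150, r--
l=2 r=9: min(17,15)*7=105 best=150, r--
l=2 r=8: min(17,11)*6=66 best=150, r--
l=2 r=7: min(17,19)*5=85 best=150, l++
l=3 r=7: min(13,19)*4=52 best=150, l++
l=4 r=7: min(11,19)*3=33 best=150, l++
l=5 r=7: min(20,19)*2=38 best=150, r--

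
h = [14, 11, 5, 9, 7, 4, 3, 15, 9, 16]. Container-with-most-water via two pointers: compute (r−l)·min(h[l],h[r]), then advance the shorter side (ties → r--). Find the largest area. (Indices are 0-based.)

l=0 r=9: min(14,16)*9=126 best=126 *, l++
l=1 r=9: min(11,16)*8=88 best=126, l++
l=2 r=9: min(5,16)*7=35 best=126, l++
l=3 r=9: min(9,16)*6=54 best=126, l++
l=4 r=9: min(7,16)*5=35 best=126, l++
l=5 r=9: min(4,16)*4=16 best=126, l++
l=6 r=9: min(3,16)*3=9 best=126, l++
l=7 r=9: min(15,16)*2=30 best=126, l++
l=8 r=9: min(9,16)*1=9 best=126, l++

max area = 126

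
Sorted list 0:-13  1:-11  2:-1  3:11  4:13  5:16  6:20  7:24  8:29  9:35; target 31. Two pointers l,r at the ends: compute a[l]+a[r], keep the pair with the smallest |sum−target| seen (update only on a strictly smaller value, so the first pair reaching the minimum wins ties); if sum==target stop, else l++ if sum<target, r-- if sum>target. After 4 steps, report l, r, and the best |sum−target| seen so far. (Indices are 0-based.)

[0,9] -13+35=22 d=9 * → l++
[1,9] -11+35=24 d=7 * → l++
[2,9] -1+35=34 d=3 * → r--
[2,8] -1+29=28 d=3 → l++

l=3, r=8, best |Δ|=3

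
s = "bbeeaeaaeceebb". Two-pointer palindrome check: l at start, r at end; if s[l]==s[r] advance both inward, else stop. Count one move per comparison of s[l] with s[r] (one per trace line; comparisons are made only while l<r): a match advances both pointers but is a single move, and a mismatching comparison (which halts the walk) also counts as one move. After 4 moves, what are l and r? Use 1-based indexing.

[1,14] 'b'=='b' → l++,r--
[2,13] 'b'=='b' → l++,r--
[3,12] 'e'=='e' → l++,r--
[4,11] 'e'=='e' → l++,r--

l=5, r=10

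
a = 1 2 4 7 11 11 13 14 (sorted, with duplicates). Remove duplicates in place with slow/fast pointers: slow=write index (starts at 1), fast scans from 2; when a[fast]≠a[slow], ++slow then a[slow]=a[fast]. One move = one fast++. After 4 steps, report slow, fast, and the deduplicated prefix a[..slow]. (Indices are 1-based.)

slow=1 fast=2: a[fast]=2≠a[slow]=1 write a[2]=2, slow++,fast++
slow=2 fast=3: a[fast]=4≠a[slow]=2 write a[3]=4, slow++,fast++
slow=3 fast=4: a[fast]=7≠a[slow]=4 write a[4]=7, slow++,fast++
slow=4 fast=5: a[fast]=11≠a[slow]=7 write a[5]=11, slow++,fast++

slow=5, fast=6, prefix=[1, 2, 4, 7, 11]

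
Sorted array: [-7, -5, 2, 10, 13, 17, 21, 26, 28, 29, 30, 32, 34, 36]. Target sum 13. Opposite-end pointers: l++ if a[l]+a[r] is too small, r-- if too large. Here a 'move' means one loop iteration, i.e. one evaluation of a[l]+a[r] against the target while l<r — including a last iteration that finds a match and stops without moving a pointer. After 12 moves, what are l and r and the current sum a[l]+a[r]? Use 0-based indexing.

[0,13] -7+36=29 >13 → r--
[0,12] -7+34=27 >13 → r--
[0,11] -7+32=25 >13 → r--
[0,10] -7+30=23 >13 → r--
[0,9] -7+29=22 >13 → r--
[0,8] -7+28=21 >13 → r--
[0,7] -7+26=19 >13 → r--
[0,6] -7+21=14 >13 → r--
[0,5] -7+17=10 <13 → l++
[1,5] -5+17=12 <13 → l++
[2,5] 2+17=19 >13 → r--
[2,4] 2+13=15 >13 → r--

l=2, r=3, sum=12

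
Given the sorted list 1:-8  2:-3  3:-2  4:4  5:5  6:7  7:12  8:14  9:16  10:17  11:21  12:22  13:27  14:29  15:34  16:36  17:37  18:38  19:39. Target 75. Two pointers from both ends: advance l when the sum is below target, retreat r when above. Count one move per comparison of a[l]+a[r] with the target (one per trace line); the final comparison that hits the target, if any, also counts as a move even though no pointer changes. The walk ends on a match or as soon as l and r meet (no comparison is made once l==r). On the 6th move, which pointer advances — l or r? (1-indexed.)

l

[1,19] -8+39=31 <75 → l++
[2,19] -3+39=36 <75 → l++
[3,19] -2+39=37 <75 → l++
[4,19] 4+39=43 <75 → l++
[5,19] 5+39=44 <75 → l++
[6,19] 7+39=46 <75 → l++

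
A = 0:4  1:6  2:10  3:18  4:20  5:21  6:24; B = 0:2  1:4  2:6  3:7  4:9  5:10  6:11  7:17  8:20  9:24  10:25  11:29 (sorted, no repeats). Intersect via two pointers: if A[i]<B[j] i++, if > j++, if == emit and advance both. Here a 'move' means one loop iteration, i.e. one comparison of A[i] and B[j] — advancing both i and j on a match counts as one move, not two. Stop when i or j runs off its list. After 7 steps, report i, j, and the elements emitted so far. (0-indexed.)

i=3, j=7, emitted=[4, 6, 10]

i=0 j=0: 4>2, j++
i=0 j=1: 4==4 emit, i++,j++
i=1 j=2: 6==6 emit, i++,j++
i=2 j=3: 10>7, j++
i=2 j=4: 10>9, j++
i=2 j=5: 10==10 emit, i++,j++
i=3 j=6: 18>11, j++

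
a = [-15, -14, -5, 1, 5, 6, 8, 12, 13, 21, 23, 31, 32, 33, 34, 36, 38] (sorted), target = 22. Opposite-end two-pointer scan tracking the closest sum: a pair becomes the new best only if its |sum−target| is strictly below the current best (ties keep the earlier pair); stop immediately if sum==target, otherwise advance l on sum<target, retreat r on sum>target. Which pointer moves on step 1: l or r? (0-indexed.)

r

l=0 r=16: -15+38=23 d=1 *, r--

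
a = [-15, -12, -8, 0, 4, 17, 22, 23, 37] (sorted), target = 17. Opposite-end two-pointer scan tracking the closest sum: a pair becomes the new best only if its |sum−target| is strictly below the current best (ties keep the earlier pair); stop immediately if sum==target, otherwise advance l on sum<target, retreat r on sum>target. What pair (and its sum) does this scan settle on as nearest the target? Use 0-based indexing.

pair (0, 17) with sum 17 (|Δ|=0)

[0,8] -15+37=22 d=5 * → r--
[0,7] -15+23=8 d=9 → l++
[1,7] -12+23=11 d=6 → l++
[2,7] -8+23=15 d=2 * → l++
[3,7] 0+23=23 d=6 → r--
[3,6] 0+22=22 d=5 → r--
[3,5] 0+17=17 d=0 * → stop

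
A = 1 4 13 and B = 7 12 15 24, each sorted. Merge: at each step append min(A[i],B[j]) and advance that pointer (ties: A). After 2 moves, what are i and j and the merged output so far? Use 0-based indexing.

[i=0,j=0] A[i]=1<=B[j]=7 take 1 → i++
[i=1,j=0] A[i]=4<=B[j]=7 take 4 → i++

i=2, j=0, merged so far=[1, 4]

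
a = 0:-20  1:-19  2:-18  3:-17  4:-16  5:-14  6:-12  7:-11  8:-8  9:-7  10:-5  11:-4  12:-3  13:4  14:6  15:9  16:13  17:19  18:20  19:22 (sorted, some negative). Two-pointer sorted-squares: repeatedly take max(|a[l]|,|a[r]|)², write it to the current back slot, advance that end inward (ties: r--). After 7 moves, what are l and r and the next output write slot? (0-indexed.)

l=4, r=16, next write slot=12

l=0 r=19: |-20|<=|22| out[19]=484, r--
l=0 r=18: |-20|<=|20| out[18]=400, r--
l=0 r=17: |-20|>|19| out[17]=400, l++
l=1 r=17: |-19|<=|19| out[16]=361, r--
l=1 r=16: |-19|>|13| out[15]=361, l++
l=2 r=16: |-18|>|13| out[14]=324, l++
l=3 r=16: |-17|>|13| out[13]=289, l++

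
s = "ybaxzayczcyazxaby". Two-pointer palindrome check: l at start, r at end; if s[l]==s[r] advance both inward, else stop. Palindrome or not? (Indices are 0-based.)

palindrome

l=0 r=16: 'y'=='y', l++,r--
l=1 r=15: 'b'=='b', l++,r--
l=2 r=14: 'a'=='a', l++,r--
l=3 r=13: 'x'=='x', l++,r--
l=4 r=12: 'z'=='z', l++,r--
l=5 r=11: 'a'=='a', l++,r--
l=6 r=10: 'y'=='y', l++,r--
l=7 r=9: 'c'=='c', l++,r--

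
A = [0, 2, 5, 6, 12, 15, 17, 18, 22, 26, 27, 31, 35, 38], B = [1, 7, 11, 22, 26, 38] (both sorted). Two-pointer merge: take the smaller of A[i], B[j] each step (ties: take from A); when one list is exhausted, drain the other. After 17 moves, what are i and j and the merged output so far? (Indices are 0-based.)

i=0 j=0: A[i]=0<=B[j]=1 take 0, i++
i=1 j=0: A[i]=2>B[j]=1 take 1, j++
i=1 j=1: A[i]=2<=B[j]=7 take 2, i++
i=2 j=1: A[i]=5<=B[j]=7 take 5, i++
i=3 j=1: A[i]=6<=B[j]=7 take 6, i++
i=4 j=1: A[i]=12>B[j]=7 take 7, j++
i=4 j=2: A[i]=12>B[j]=11 take 11, j++
i=4 j=3: A[i]=12<=B[j]=22 take 12, i++
i=5 j=3: A[i]=15<=B[j]=22 take 15, i++
i=6 j=3: A[i]=17<=B[j]=22 take 17, i++
i=7 j=3: A[i]=18<=B[j]=22 take 18, i++
i=8 j=3: A[i]=22<=B[j]=22 take 22, i++
i=9 j=3: A[i]=26>B[j]=22 take 22, j++
i=9 j=4: A[i]=26<=B[j]=26 take 26, i++
i=10 j=4: A[i]=27>B[j]=26 take 26, j++
i=10 j=5: A[i]=27<=B[j]=38 take 27, i++
i=11 j=5: A[i]=31<=B[j]=38 take 31, i++

i=12, j=5, merged so far=[0, 1, 2, 5, 6, 7, 11, 12, 15, 17, 18, 22, 22, 26, 26, 27, 31]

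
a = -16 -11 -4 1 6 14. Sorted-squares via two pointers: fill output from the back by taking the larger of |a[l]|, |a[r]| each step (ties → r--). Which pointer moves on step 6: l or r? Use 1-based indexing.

l=1 r=6: |-16|>|14| out[6]=256, l++
l=2 r=6: |-11|<=|14| out[5]=196, r--
l=2 r=5: |-11|>|6| out[4]=121, l++
l=3 r=5: |-4|<=|6| out[3]=36, r--
l=3 r=4: |-4|>|1| out[2]=16, l++
l=4 r=4: |1|<=|1| out[1]=1, r--

r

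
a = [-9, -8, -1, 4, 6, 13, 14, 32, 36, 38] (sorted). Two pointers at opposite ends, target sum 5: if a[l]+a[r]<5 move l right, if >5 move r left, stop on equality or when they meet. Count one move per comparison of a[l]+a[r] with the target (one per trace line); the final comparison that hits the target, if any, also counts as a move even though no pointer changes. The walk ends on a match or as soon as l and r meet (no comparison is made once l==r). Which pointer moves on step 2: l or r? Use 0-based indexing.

l=0 r=9: -9+38=29 >5, r--
l=0 r=8: -9+36=27 >5, r--

r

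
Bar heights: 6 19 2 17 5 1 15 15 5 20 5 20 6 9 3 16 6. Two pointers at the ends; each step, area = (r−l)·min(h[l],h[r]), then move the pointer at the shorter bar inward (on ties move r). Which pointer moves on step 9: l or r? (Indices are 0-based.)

l

l=0 r=16: min(6,6)*16=96 best=96 *, r--
l=0 r=15: min(6,16)*15=90 best=96, l++
l=1 r=15: min(19,16)*14=224 best=224 *, r--
l=1 r=14: min(19,3)*13=39 best=224, r--
l=1 r=13: min(19,9)*12=108 best=224, r--
l=1 r=12: min(19,6)*11=66 best=224, r--
l=1 r=11: min(19,20)*10=190 best=224, l++
l=2 r=11: min(2,20)*9=18 best=224, l++
l=3 r=11: min(17,20)*8=136 best=224, l++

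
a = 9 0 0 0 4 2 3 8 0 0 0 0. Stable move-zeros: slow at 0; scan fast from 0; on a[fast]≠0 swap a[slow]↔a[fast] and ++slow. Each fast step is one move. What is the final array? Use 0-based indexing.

(s=0,f=0) a[fast]=9≠0 swap→a[0]=9 → slow++,fast++
(s=1,f=1) a[fast]=0 → fast++
(s=1,f=2) a[fast]=0 → fast++
(s=1,f=3) a[fast]=0 → fast++
(s=1,f=4) a[fast]=4≠0 swap→a[1]=4 → slow++,fast++
(s=2,f=5) a[fast]=2≠0 swap→a[2]=2 → slow++,fast++
(s=3,f=6) a[fast]=3≠0 swap→a[3]=3 → slow++,fast++
(s=4,f=7) a[fast]=8≠0 swap→a[4]=8 → slow++,fast++
(s=5,f=8) a[fast]=0 → fast++
(s=5,f=9) a[fast]=0 → fast++
(s=5,f=10) a[fast]=0 → fast++
(s=5,f=11) a[fast]=0 → fast++

[9, 4, 2, 3, 8, 0, 0, 0, 0, 0, 0, 0]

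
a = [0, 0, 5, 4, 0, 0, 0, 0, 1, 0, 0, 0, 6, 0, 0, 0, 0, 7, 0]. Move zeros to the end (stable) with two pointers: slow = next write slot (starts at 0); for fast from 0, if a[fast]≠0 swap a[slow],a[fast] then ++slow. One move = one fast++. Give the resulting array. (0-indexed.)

[5, 4, 1, 6, 7, 0, 0, 0, 0, 0, 0, 0, 0, 0, 0, 0, 0, 0, 0]

(s=0,f=0) a[fast]=0 → fast++
(s=0,f=1) a[fast]=0 → fast++
(s=0,f=2) a[fast]=5≠0 swap→a[0]=5 → slow++,fast++
(s=1,f=3) a[fast]=4≠0 swap→a[1]=4 → slow++,fast++
(s=2,f=4) a[fast]=0 → fast++
(s=2,f=5) a[fast]=0 → fast++
(s=2,f=6) a[fast]=0 → fast++
(s=2,f=7) a[fast]=0 → fast++
(s=2,f=8) a[fast]=1≠0 swap→a[2]=1 → slow++,fast++
(s=3,f=9) a[fast]=0 → fast++
(s=3,f=10) a[fast]=0 → fast++
(s=3,f=11) a[fast]=0 → fast++
(s=3,f=12) a[fast]=6≠0 swap→a[3]=6 → slow++,fast++
(s=4,f=13) a[fast]=0 → fast++
(s=4,f=14) a[fast]=0 → fast++
(s=4,f=15) a[fast]=0 → fast++
(s=4,f=16) a[fast]=0 → fast++
(s=4,f=17) a[fast]=7≠0 swap→a[4]=7 → slow++,fast++
(s=5,f=18) a[fast]=0 → fast++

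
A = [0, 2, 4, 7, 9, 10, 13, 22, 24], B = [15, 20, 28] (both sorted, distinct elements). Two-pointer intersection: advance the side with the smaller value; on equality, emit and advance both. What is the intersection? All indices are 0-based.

intersection = []

[i=0,j=0] 0<15 → i++
[i=1,j=0] 2<15 → i++
[i=2,j=0] 4<15 → i++
[i=3,j=0] 7<15 → i++
[i=4,j=0] 9<15 → i++
[i=5,j=0] 10<15 → i++
[i=6,j=0] 13<15 → i++
[i=7,j=0] 22>15 → j++
[i=7,j=1] 22>20 → j++
[i=7,j=2] 22<28 → i++
[i=8,j=2] 24<28 → i++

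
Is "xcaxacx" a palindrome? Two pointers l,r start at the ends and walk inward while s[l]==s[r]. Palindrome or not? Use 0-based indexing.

l=0 r=6: 'x'=='x', l++,r--
l=1 r=5: 'c'=='c', l++,r--
l=2 r=4: 'a'=='a', l++,r--

palindrome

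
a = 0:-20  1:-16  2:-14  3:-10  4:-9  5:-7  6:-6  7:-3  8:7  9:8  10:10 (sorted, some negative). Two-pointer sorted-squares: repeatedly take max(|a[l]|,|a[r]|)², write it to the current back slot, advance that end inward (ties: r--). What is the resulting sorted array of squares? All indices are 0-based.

l=0 r=10: |-20|>|10| out[10]=400, l++
l=1 r=10: |-16|>|10| out[9]=256, l++
l=2 r=10: |-14|>|10| out[8]=196, l++
l=3 r=10: |-10|<=|10| out[7]=100, r--
l=3 r=9: |-10|>|8| out[6]=100, l++
l=4 r=9: |-9|>|8| out[5]=81, l++
l=5 r=9: |-7|<=|8| out[4]=64, r--
l=5 r=8: |-7|<=|7| out[3]=49, r--
l=5 r=7: |-7|>|-3| out[2]=49, l++
l=6 r=7: |-6|>|-3| out[1]=36, l++
l=7 r=7: |-3|<=|-3| out[0]=9, r--

[9, 36, 49, 49, 64, 81, 100, 100, 196, 256, 400]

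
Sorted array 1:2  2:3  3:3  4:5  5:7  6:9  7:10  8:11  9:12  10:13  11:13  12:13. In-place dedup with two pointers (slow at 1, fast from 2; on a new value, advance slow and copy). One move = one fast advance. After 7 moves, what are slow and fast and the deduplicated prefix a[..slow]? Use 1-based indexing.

slow=7, fast=9, prefix=[2, 3, 5, 7, 9, 10, 11]

slow=1 fast=2: a[fast]=3≠a[slow]=2 write a[2]=3, slow++,fast++
slow=2 fast=3: a[fast]=3=a[slow] dup, fast++
slow=2 fast=4: a[fast]=5≠a[slow]=3 write a[3]=5, slow++,fast++
slow=3 fast=5: a[fast]=7≠a[slow]=5 write a[4]=7, slow++,fast++
slow=4 fast=6: a[fast]=9≠a[slow]=7 write a[5]=9, slow++,fast++
slow=5 fast=7: a[fast]=10≠a[slow]=9 write a[6]=10, slow++,fast++
slow=6 fast=8: a[fast]=11≠a[slow]=10 write a[7]=11, slow++,fast++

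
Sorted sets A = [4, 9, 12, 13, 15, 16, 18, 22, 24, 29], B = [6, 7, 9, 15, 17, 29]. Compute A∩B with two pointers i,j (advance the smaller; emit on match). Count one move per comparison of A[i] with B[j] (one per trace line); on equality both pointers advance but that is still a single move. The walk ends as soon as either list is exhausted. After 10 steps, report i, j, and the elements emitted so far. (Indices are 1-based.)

i=1 j=1: 4<6, i++
i=2 j=1: 9>6, j++
i=2 j=2: 9>7, j++
i=2 j=3: 9==9 emit, i++,j++
i=3 j=4: 12<15, i++
i=4 j=4: 13<15, i++
i=5 j=4: 15==15 emit, i++,j++
i=6 j=5: 16<17, i++
i=7 j=5: 18>17, j++
i=7 j=6: 18<29, i++

i=8, j=6, emitted=[9, 15]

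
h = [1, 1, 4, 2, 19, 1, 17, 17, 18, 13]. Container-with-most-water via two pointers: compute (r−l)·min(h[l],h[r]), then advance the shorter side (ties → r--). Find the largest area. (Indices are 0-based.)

max area = 72

[0,9] min(1,13)*9=9 best=9 * → l++
[1,9] min(1,13)*8=8 best=9 → l++
[2,9] min(4,13)*7=28 best=28 * → l++
[3,9] min(2,13)*6=12 best=28 → l++
[4,9] min(19,13)*5=65 best=65 * → r--
[4,8] min(19,18)*4=72 best=72 * → r--
[4,7] min(19,17)*3=51 best=72 → r--
[4,6] min(19,17)*2=34 best=72 → r--
[4,5] min(19,1)*1=1 best=72 → r--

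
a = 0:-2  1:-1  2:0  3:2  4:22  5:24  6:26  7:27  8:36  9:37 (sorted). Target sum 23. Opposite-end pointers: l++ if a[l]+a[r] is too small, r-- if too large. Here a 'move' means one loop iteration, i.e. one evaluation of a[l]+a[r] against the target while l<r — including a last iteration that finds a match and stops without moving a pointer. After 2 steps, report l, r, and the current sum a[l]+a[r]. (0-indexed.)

l=0 r=9: -2+37=35 >23, r--
l=0 r=8: -2+36=34 >23, r--

l=0, r=7, sum=25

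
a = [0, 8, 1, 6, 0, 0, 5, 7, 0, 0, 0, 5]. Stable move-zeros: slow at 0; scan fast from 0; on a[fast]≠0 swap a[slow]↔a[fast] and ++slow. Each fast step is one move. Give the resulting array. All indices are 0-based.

[8, 1, 6, 5, 7, 5, 0, 0, 0, 0, 0, 0]

(s=0,f=0) a[fast]=0 → fast++
(s=0,f=1) a[fast]=8≠0 swap→a[0]=8 → slow++,fast++
(s=1,f=2) a[fast]=1≠0 swap→a[1]=1 → slow++,fast++
(s=2,f=3) a[fast]=6≠0 swap→a[2]=6 → slow++,fast++
(s=3,f=4) a[fast]=0 → fast++
(s=3,f=5) a[fast]=0 → fast++
(s=3,f=6) a[fast]=5≠0 swap→a[3]=5 → slow++,fast++
(s=4,f=7) a[fast]=7≠0 swap→a[4]=7 → slow++,fast++
(s=5,f=8) a[fast]=0 → fast++
(s=5,f=9) a[fast]=0 → fast++
(s=5,f=10) a[fast]=0 → fast++
(s=5,f=11) a[fast]=5≠0 swap→a[5]=5 → slow++,fast++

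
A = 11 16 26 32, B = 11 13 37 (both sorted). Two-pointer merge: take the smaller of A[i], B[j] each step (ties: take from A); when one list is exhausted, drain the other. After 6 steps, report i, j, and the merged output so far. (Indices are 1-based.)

[i=1,j=1] A[i]=11<=B[j]=11 take 11 → i++
[i=2,j=1] A[i]=16>B[j]=11 take 11 → j++
[i=2,j=2] A[i]=16>B[j]=13 take 13 → j++
[i=2,j=3] A[i]=16<=B[j]=37 take 16 → i++
[i=3,j=3] A[i]=26<=B[j]=37 take 26 → i++
[i=4,j=3] A[i]=32<=B[j]=37 take 32 → i++

i=5, j=3, merged so far=[11, 11, 13, 16, 26, 32]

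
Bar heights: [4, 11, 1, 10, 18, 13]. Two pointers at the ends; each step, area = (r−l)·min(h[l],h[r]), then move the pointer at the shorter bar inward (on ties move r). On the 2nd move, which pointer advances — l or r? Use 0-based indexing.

[0,5] min(4,13)*5=20 best=20 * → l++
[1,5] min(11,13)*4=44 best=44 * → l++

l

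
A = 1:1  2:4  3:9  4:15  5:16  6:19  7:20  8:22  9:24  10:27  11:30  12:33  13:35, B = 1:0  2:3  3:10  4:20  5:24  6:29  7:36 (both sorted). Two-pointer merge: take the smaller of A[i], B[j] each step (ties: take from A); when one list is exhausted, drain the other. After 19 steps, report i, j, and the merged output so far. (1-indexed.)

i=1 j=1: A[i]=1>B[j]=0 take 0, j++
i=1 j=2: A[i]=1<=B[j]=3 take 1, i++
i=2 j=2: A[i]=4>B[j]=3 take 3, j++
i=2 j=3: A[i]=4<=B[j]=10 take 4, i++
i=3 j=3: A[i]=9<=B[j]=10 take 9, i++
i=4 j=3: A[i]=15>B[j]=10 take 10, j++
i=4 j=4: A[i]=15<=B[j]=20 take 15, i++
i=5 j=4: A[i]=16<=B[j]=20 take 16, i++
i=6 j=4: A[i]=19<=B[j]=20 take 19, i++
i=7 j=4: A[i]=20<=B[j]=20 take 20, i++
i=8 j=4: A[i]=22>B[j]=20 take 20, j++
i=8 j=5: A[i]=22<=B[j]=24 take 22, i++
i=9 j=5: A[i]=24<=B[j]=24 take 24, i++
i=10 j=5: A[i]=27>B[j]=24 take 24, j++
i=10 j=6: A[i]=27<=B[j]=29 take 27, i++
i=11 j=6: A[i]=30>B[j]=29 take 29, j++
i=11 j=7: A[i]=30<=B[j]=36 take 30, i++
i=12 j=7: A[i]=33<=B[j]=36 take 33, i++
i=13 j=7: A[i]=35<=B[j]=36 take 35, i++

i=14, j=7, merged so far=[0, 1, 3, 4, 9, 10, 15, 16, 19, 20, 20, 22, 24, 24, 27, 29, 30, 33, 35]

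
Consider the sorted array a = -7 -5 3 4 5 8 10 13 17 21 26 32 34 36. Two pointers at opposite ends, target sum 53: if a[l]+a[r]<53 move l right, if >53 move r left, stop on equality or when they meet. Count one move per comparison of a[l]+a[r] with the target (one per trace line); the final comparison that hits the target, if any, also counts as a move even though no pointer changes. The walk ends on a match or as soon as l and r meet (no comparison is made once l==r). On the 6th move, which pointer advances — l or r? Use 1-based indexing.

l=1 r=14: -7+36=29 <53, l++
l=2 r=14: -5+36=31 <53, l++
l=3 r=14: 3+36=39 <53, l++
l=4 r=14: 4+36=40 <53, l++
l=5 r=14: 5+36=41 <53, l++
l=6 r=14: 8+36=44 <53, l++

l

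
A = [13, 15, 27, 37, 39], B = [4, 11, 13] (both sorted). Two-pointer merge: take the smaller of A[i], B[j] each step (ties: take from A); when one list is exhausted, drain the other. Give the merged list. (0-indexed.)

[4, 11, 13, 13, 15, 27, 37, 39]

i=0 j=0: A[i]=13>B[j]=4 take 4, j++
i=0 j=1: A[i]=13>B[j]=11 take 11, j++
i=0 j=2: A[i]=13<=B[j]=13 take 13, i++
i=1 j=2: A[i]=15>B[j]=13 take 13, j++
i=1 j=3: B done, take A[i]=15, i++
i=2 j=3: B done, take A[i]=27, i++
i=3 j=3: B done, take A[i]=37, i++
i=4 j=3: B done, take A[i]=39, i++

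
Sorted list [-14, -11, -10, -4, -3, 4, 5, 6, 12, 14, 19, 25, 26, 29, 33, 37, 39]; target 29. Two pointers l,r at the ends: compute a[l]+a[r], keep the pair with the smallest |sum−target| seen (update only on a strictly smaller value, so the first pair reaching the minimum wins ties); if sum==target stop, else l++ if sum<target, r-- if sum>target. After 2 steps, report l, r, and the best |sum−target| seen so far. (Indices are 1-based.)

[1,17] -14+39=25 d=4 * → l++
[2,17] -11+39=28 d=1 * → l++

l=3, r=17, best |Δ|=1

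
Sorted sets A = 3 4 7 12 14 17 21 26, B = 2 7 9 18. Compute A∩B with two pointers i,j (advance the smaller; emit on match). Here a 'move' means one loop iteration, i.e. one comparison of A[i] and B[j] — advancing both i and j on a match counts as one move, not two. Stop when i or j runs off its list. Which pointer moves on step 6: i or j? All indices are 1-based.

i

[i=1,j=1] 3>2 → j++
[i=1,j=2] 3<7 → i++
[i=2,j=2] 4<7 → i++
[i=3,j=2] 7==7 emit → i++,j++
[i=4,j=3] 12>9 → j++
[i=4,j=4] 12<18 → i++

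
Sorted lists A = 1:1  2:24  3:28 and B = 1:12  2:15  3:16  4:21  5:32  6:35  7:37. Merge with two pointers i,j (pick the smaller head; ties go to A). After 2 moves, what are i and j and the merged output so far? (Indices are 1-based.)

i=2, j=2, merged so far=[1, 12]

i=1 j=1: A[i]=1<=B[j]=12 take 1, i++
i=2 j=1: A[i]=24>B[j]=12 take 12, j++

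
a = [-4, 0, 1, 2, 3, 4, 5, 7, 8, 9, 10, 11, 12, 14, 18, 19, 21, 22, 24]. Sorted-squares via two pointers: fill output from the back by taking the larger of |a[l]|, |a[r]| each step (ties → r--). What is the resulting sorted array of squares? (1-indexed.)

[0, 1, 4, 9, 16, 16, 25, 49, 64, 81, 100, 121, 144, 196, 324, 361, 441, 484, 576]

[1,19] |-4|<=|24| out[19]=576 → r--
[1,18] |-4|<=|22| out[18]=484 → r--
[1,17] |-4|<=|21| out[17]=441 → r--
[1,16] |-4|<=|19| out[16]=361 → r--
[1,15] |-4|<=|18| out[15]=324 → r--
[1,14] |-4|<=|14| out[14]=196 → r--
[1,13] |-4|<=|12| out[13]=144 → r--
[1,12] |-4|<=|11| out[12]=121 → r--
[1,11] |-4|<=|10| out[11]=100 → r--
[1,10] |-4|<=|9| out[10]=81 → r--
[1,9] |-4|<=|8| out[9]=64 → r--
[1,8] |-4|<=|7| out[8]=49 → r--
[1,7] |-4|<=|5| out[7]=25 → r--
[1,6] |-4|<=|4| out[6]=16 → r--
[1,5] |-4|>|3| out[5]=16 → l++
[2,5] |0|<=|3| out[4]=9 → r--
[2,4] |0|<=|2| out[3]=4 → r--
[2,3] |0|<=|1| out[2]=1 → r--
[2,2] |0|<=|0| out[1]=0 → r--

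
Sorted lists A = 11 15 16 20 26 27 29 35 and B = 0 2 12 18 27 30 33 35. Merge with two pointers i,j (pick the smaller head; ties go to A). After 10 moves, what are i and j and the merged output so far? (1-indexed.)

[i=1,j=1] A[i]=11>B[j]=0 take 0 → j++
[i=1,j=2] A[i]=11>B[j]=2 take 2 → j++
[i=1,j=3] A[i]=11<=B[j]=12 take 11 → i++
[i=2,j=3] A[i]=15>B[j]=12 take 12 → j++
[i=2,j=4] A[i]=15<=B[j]=18 take 15 → i++
[i=3,j=4] A[i]=16<=B[j]=18 take 16 → i++
[i=4,j=4] A[i]=20>B[j]=18 take 18 → j++
[i=4,j=5] A[i]=20<=B[j]=27 take 20 → i++
[i=5,j=5] A[i]=26<=B[j]=27 take 26 → i++
[i=6,j=5] A[i]=27<=B[j]=27 take 27 → i++

i=7, j=5, merged so far=[0, 2, 11, 12, 15, 16, 18, 20, 26, 27]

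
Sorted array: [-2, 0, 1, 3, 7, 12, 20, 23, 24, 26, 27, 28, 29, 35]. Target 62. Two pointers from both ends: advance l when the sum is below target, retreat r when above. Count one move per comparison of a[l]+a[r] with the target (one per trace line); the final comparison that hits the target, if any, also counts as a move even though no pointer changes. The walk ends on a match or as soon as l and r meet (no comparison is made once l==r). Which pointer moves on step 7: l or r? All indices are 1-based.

l

[1,14] -2+35=33 <62 → l++
[2,14] 0+35=35 <62 → l++
[3,14] 1+35=36 <62 → l++
[4,14] 3+35=38 <62 → l++
[5,14] 7+35=42 <62 → l++
[6,14] 12+35=47 <62 → l++
[7,14] 20+35=55 <62 → l++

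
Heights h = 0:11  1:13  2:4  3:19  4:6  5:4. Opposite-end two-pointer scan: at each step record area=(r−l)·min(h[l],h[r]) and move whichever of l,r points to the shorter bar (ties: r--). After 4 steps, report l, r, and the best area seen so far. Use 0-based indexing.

l=2, r=3, best area=33

l=0 r=5: min(11,4)*5=20 best=20 *, r--
l=0 r=4: min(11,6)*4=24 best=24 *, r--
l=0 r=3: min(11,19)*3=33 best=33 *, l++
l=1 r=3: min(13,19)*2=26 best=33, l++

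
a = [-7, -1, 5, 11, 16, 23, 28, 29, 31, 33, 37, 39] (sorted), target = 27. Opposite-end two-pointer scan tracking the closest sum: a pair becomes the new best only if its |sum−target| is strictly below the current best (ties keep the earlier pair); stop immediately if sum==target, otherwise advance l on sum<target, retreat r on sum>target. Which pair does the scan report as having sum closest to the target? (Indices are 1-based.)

pair (-1, 28) with sum 27 (|Δ|=0)

l=1 r=12: -7+39=32 d=5 *, r--
l=1 r=11: -7+37=30 d=3 *, r--
l=1 r=10: -7+33=26 d=1 *, l++
l=2 r=10: -1+33=32 d=5, r--
l=2 r=9: -1+31=30 d=3, r--
l=2 r=8: -1+29=28 d=1, r--
l=2 r=7: -1+28=27 d=0 *, stop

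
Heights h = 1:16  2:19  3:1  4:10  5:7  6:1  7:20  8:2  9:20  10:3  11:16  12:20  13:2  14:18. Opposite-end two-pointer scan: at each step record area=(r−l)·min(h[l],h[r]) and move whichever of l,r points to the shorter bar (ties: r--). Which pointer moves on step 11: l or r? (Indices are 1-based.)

r

[1,14] min(16,18)*13=208 best=208 * → l++
[2,14] min(19,18)*12=216 best=216 * → r--
[2,13] min(19,2)*11=22 best=216 → r--
[2,12] min(19,20)*10=190 best=216 → l++
[3,12] min(1,20)*9=9 best=216 → l++
[4,12] min(10,20)*8=80 best=216 → l++
[5,12] min(7,20)*7=49 best=216 → l++
[6,12] min(1,20)*6=6 best=216 → l++
[7,12] min(20,20)*5=100 best=216 → r--
[7,11] min(20,16)*4=64 best=216 → r--
[7,10] min(20,3)*3=9 best=216 → r--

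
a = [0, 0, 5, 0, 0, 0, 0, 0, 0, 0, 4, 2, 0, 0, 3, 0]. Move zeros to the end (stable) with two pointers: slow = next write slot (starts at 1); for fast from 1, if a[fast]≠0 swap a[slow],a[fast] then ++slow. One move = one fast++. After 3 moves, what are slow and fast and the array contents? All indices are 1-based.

slow=2, fast=4, a=[5, 0, 0, 0, 0, 0, 0, 0, 0, 0, 4, 2, 0, 0, 3, 0]

(s=1,f=1) a[fast]=0 → fast++
(s=1,f=2) a[fast]=0 → fast++
(s=1,f=3) a[fast]=5≠0 swap→a[1]=5 → slow++,fast++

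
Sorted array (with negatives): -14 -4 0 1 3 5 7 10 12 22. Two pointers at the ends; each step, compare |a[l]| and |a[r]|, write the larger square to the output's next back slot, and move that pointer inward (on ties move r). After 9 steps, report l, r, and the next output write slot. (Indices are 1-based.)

l=3, r=3, next write slot=1

l=1 r=10: |-14|<=|22| out[10]=484, r--
l=1 r=9: |-14|>|12| out[9]=196, l++
l=2 r=9: |-4|<=|12| out[8]=144, r--
l=2 r=8: |-4|<=|10| out[7]=100, r--
l=2 r=7: |-4|<=|7| out[6]=49, r--
l=2 r=6: |-4|<=|5| out[5]=25, r--
l=2 r=5: |-4|>|3| out[4]=16, l++
l=3 r=5: |0|<=|3| out[3]=9, r--
l=3 r=4: |0|<=|1| out[2]=1, r--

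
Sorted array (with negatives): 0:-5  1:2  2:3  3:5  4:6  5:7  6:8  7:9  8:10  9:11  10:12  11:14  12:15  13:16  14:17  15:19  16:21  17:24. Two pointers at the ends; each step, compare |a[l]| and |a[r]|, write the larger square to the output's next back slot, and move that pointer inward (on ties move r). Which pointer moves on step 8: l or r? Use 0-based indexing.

l=0 r=17: |-5|<=|24| out[17]=576, r--
l=0 r=16: |-5|<=|21| out[16]=441, r--
l=0 r=15: |-5|<=|19| out[15]=361, r--
l=0 r=14: |-5|<=|17| out[14]=289, r--
l=0 r=13: |-5|<=|16| out[13]=256, r--
l=0 r=12: |-5|<=|15| out[12]=225, r--
l=0 r=11: |-5|<=|14| out[11]=196, r--
l=0 r=10: |-5|<=|12| out[10]=144, r--

r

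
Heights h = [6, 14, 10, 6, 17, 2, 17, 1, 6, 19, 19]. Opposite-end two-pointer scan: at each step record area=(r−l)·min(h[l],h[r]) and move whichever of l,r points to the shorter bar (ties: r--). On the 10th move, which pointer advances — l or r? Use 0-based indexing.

[0,10] min(6,19)*10=60 best=60 * → l++
[1,10] min(14,19)*9=126 best=126 * → l++
[2,10] min(10,19)*8=80 best=126 → l++
[3,10] min(6,19)*7=42 best=126 → l++
[4,10] min(17,19)*6=102 best=126 → l++
[5,10] min(2,19)*5=10 best=126 → l++
[6,10] min(17,19)*4=68 best=126 → l++
[7,10] min(1,19)*3=3 best=126 → l++
[8,10] min(6,19)*2=12 best=126 → l++
[9,10] min(19,19)*1=19 best=126 → r--

r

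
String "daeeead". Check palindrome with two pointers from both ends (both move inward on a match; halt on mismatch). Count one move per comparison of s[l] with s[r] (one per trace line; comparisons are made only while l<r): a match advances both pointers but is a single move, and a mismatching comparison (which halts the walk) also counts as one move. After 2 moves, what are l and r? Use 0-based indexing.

[0,6] 'd'=='d' → l++,r--
[1,5] 'a'=='a' → l++,r--

l=2, r=4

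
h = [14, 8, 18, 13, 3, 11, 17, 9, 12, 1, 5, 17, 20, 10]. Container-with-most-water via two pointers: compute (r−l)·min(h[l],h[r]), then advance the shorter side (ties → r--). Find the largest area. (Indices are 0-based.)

max area = 180

[0,13] min(14,10)*13=130 best=130 * → r--
[0,12] min(14,20)*12=168 best=168 * → l++
[1,12] min(8,20)*11=88 best=168 → l++
[2,12] min(18,20)*10=180 best=180 * → l++
[3,12] min(13,20)*9=117 best=180 → l++
[4,12] min(3,20)*8=24 best=180 → l++
[5,12] min(11,20)*7=77 best=180 → l++
[6,12] min(17,20)*6=102 best=180 → l++
[7,12] min(9,20)*5=45 best=180 → l++
[8,12] min(12,20)*4=48 best=180 → l++
[9,12] min(1,20)*3=3 best=180 → l++
[10,12] min(5,20)*2=10 best=180 → l++
[11,12] min(17,20)*1=17 best=180 → l++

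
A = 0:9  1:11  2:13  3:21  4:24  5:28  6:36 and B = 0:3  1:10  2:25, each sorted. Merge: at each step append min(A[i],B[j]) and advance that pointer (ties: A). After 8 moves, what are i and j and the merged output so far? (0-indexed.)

i=0 j=0: A[i]=9>B[j]=3 take 3, j++
i=0 j=1: A[i]=9<=B[j]=10 take 9, i++
i=1 j=1: A[i]=11>B[j]=10 take 10, j++
i=1 j=2: A[i]=11<=B[j]=25 take 11, i++
i=2 j=2: A[i]=13<=B[j]=25 take 13, i++
i=3 j=2: A[i]=21<=B[j]=25 take 21, i++
i=4 j=2: A[i]=24<=B[j]=25 take 24, i++
i=5 j=2: A[i]=28>B[j]=25 take 25, j++

i=5, j=3, merged so far=[3, 9, 10, 11, 13, 21, 24, 25]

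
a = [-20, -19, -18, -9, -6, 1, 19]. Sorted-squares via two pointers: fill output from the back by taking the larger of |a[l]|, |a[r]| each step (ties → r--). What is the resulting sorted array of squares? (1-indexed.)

[1, 36, 81, 324, 361, 361, 400]

[1,7] |-20|>|19| out[7]=400 → l++
[2,7] |-19|<=|19| out[6]=361 → r--
[2,6] |-19|>|1| out[5]=361 → l++
[3,6] |-18|>|1| out[4]=324 → l++
[4,6] |-9|>|1| out[3]=81 → l++
[5,6] |-6|>|1| out[2]=36 → l++
[6,6] |1|<=|1| out[1]=1 → r--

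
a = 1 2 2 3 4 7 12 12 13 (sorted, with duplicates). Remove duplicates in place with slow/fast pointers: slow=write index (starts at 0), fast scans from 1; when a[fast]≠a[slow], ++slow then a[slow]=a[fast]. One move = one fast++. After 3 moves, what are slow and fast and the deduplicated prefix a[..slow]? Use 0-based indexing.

(s=0,f=1) a[fast]=2≠a[slow]=1 write a[1]=2 → slow++,fast++
(s=1,f=2) a[fast]=2=a[slow] dup → fast++
(s=1,f=3) a[fast]=3≠a[slow]=2 write a[2]=3 → slow++,fast++

slow=2, fast=4, prefix=[1, 2, 3]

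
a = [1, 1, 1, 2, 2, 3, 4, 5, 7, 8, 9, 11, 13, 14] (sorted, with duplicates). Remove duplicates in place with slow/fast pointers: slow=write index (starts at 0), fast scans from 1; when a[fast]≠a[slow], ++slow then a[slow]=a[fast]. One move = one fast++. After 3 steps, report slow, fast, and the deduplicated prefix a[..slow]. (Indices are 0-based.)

(s=0,f=1) a[fast]=1=a[slow] dup → fast++
(s=0,f=2) a[fast]=1=a[slow] dup → fast++
(s=0,f=3) a[fast]=2≠a[slow]=1 write a[1]=2 → slow++,fast++

slow=1, fast=4, prefix=[1, 2]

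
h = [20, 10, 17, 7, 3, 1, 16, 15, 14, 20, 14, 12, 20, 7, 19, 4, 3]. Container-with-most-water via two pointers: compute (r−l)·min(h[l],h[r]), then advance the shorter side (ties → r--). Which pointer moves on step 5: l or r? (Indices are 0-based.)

r

[0,16] min(20,3)*16=48 best=48 * → r--
[0,15] min(20,4)*15=60 best=60 * → r--
[0,14] min(20,19)*14=266 best=266 * → r--
[0,13] min(20,7)*13=91 best=266 → r--
[0,12] min(20,20)*12=240 best=266 → r--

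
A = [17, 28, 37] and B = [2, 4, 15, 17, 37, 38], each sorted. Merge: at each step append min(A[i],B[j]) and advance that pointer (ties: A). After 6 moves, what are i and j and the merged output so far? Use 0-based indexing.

i=0 j=0: A[i]=17>B[j]=2 take 2, j++
i=0 j=1: A[i]=17>B[j]=4 take 4, j++
i=0 j=2: A[i]=17>B[j]=15 take 15, j++
i=0 j=3: A[i]=17<=B[j]=17 take 17, i++
i=1 j=3: A[i]=28>B[j]=17 take 17, j++
i=1 j=4: A[i]=28<=B[j]=37 take 28, i++

i=2, j=4, merged so far=[2, 4, 15, 17, 17, 28]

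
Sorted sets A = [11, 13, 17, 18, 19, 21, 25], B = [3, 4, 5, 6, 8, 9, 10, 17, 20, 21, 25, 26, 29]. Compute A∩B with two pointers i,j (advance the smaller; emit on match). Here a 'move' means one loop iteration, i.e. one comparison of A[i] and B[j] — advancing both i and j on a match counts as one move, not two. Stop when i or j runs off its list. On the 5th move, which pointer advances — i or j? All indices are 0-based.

i=0 j=0: 11>3, j++
i=0 j=1: 11>4, j++
i=0 j=2: 11>5, j++
i=0 j=3: 11>6, j++
i=0 j=4: 11>8, j++

j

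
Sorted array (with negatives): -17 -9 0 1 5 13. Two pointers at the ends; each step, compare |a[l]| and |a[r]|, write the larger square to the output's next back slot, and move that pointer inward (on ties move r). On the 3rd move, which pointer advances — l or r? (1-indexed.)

l

[1,6] |-17|>|13| out[6]=289 → l++
[2,6] |-9|<=|13| out[5]=169 → r--
[2,5] |-9|>|5| out[4]=81 → l++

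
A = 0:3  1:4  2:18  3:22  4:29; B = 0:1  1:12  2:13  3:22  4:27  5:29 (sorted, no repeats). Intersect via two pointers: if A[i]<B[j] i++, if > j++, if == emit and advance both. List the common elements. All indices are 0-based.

intersection = [22, 29]

i=0 j=0: 3>1, j++
i=0 j=1: 3<12, i++
i=1 j=1: 4<12, i++
i=2 j=1: 18>12, j++
i=2 j=2: 18>13, j++
i=2 j=3: 18<22, i++
i=3 j=3: 22==22 emit, i++,j++
i=4 j=4: 29>27, j++
i=4 j=5: 29==29 emit, i++,j++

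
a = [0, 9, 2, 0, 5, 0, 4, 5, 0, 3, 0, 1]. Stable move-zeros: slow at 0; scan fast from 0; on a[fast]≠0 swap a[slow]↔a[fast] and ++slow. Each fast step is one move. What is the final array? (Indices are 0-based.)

(s=0,f=0) a[fast]=0 → fast++
(s=0,f=1) a[fast]=9≠0 swap→a[0]=9 → slow++,fast++
(s=1,f=2) a[fast]=2≠0 swap→a[1]=2 → slow++,fast++
(s=2,f=3) a[fast]=0 → fast++
(s=2,f=4) a[fast]=5≠0 swap→a[2]=5 → slow++,fast++
(s=3,f=5) a[fast]=0 → fast++
(s=3,f=6) a[fast]=4≠0 swap→a[3]=4 → slow++,fast++
(s=4,f=7) a[fast]=5≠0 swap→a[4]=5 → slow++,fast++
(s=5,f=8) a[fast]=0 → fast++
(s=5,f=9) a[fast]=3≠0 swap→a[5]=3 → slow++,fast++
(s=6,f=10) a[fast]=0 → fast++
(s=6,f=11) a[fast]=1≠0 swap→a[6]=1 → slow++,fast++

[9, 2, 5, 4, 5, 3, 1, 0, 0, 0, 0, 0]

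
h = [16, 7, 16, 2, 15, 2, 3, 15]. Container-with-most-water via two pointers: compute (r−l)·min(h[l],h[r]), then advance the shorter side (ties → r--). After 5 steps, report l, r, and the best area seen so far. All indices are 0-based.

l=0, r=2, best area=105

[0,7] min(16,15)*7=105 best=105 * → r--
[0,6] min(16,3)*6=18 best=105 → r--
[0,5] min(16,2)*5=10 best=105 → r--
[0,4] min(16,15)*4=60 best=105 → r--
[0,3] min(16,2)*3=6 best=105 → r--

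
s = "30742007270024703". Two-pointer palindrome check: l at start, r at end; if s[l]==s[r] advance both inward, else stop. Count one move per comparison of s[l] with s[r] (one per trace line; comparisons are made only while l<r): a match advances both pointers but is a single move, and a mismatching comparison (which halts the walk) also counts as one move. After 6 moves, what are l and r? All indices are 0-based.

[0,16] '3'=='3' → l++,r--
[1,15] '0'=='0' → l++,r--
[2,14] '7'=='7' → l++,r--
[3,13] '4'=='4' → l++,r--
[4,12] '2'=='2' → l++,r--
[5,11] '0'=='0' → l++,r--

l=6, r=10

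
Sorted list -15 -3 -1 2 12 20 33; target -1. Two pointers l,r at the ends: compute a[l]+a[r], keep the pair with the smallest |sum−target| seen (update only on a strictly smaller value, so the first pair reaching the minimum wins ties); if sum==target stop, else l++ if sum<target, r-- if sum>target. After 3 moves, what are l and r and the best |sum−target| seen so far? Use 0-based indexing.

l=1, r=4, best |Δ|=2

[0,6] -15+33=18 d=19 * → r--
[0,5] -15+20=5 d=6 * → r--
[0,4] -15+12=-3 d=2 * → l++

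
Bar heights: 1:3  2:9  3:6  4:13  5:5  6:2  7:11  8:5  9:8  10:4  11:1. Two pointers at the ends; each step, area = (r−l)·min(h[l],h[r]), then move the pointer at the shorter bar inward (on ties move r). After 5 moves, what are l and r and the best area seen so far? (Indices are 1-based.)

l=2, r=7, best area=56

l=1 r=11: min(3,1)*10=10 best=10 *, r--
l=1 r=10: min(3,4)*9=27 best=27 *, l++
l=2 r=10: min(9,4)*8=32 best=32 *, r--
l=2 r=9: min(9,8)*7=56 best=56 *, r--
l=2 r=8: min(9,5)*6=30 best=56, r--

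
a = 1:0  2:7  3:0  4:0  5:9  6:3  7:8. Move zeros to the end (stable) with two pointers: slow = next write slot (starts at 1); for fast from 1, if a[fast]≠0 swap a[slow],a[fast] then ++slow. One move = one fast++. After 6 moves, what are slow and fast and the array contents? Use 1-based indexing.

slow=4, fast=7, a=[7, 9, 3, 0, 0, 0, 8]

slow=1 fast=1: a[fast]=0, fast++
slow=1 fast=2: a[fast]=7≠0 swap→a[1]=7, slow++,fast++
slow=2 fast=3: a[fast]=0, fast++
slow=2 fast=4: a[fast]=0, fast++
slow=2 fast=5: a[fast]=9≠0 swap→a[2]=9, slow++,fast++
slow=3 fast=6: a[fast]=3≠0 swap→a[3]=3, slow++,fast++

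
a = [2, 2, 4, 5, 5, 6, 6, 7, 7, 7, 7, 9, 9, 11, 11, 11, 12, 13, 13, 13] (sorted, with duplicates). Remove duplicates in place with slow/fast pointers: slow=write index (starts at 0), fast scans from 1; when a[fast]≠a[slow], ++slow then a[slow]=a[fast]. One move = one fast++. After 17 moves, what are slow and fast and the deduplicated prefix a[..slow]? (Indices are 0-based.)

slow=8, fast=18, prefix=[2, 4, 5, 6, 7, 9, 11, 12, 13]

(s=0,f=1) a[fast]=2=a[slow] dup → fast++
(s=0,f=2) a[fast]=4≠a[slow]=2 write a[1]=4 → slow++,fast++
(s=1,f=3) a[fast]=5≠a[slow]=4 write a[2]=5 → slow++,fast++
(s=2,f=4) a[fast]=5=a[slow] dup → fast++
(s=2,f=5) a[fast]=6≠a[slow]=5 write a[3]=6 → slow++,fast++
(s=3,f=6) a[fast]=6=a[slow] dup → fast++
(s=3,f=7) a[fast]=7≠a[slow]=6 write a[4]=7 → slow++,fast++
(s=4,f=8) a[fast]=7=a[slow] dup → fast++
(s=4,f=9) a[fast]=7=a[slow] dup → fast++
(s=4,f=10) a[fast]=7=a[slow] dup → fast++
(s=4,f=11) a[fast]=9≠a[slow]=7 write a[5]=9 → slow++,fast++
(s=5,f=12) a[fast]=9=a[slow] dup → fast++
(s=5,f=13) a[fast]=11≠a[slow]=9 write a[6]=11 → slow++,fast++
(s=6,f=14) a[fast]=11=a[slow] dup → fast++
(s=6,f=15) a[fast]=11=a[slow] dup → fast++
(s=6,f=16) a[fast]=12≠a[slow]=11 write a[7]=12 → slow++,fast++
(s=7,f=17) a[fast]=13≠a[slow]=12 write a[8]=13 → slow++,fast++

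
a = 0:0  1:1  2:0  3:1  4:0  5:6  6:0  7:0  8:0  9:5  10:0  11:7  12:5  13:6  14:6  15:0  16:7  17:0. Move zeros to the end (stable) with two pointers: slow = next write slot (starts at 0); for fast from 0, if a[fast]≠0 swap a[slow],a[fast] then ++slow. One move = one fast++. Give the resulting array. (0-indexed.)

[1, 1, 6, 5, 7, 5, 6, 6, 7, 0, 0, 0, 0, 0, 0, 0, 0, 0]

(s=0,f=0) a[fast]=0 → fast++
(s=0,f=1) a[fast]=1≠0 swap→a[0]=1 → slow++,fast++
(s=1,f=2) a[fast]=0 → fast++
(s=1,f=3) a[fast]=1≠0 swap→a[1]=1 → slow++,fast++
(s=2,f=4) a[fast]=0 → fast++
(s=2,f=5) a[fast]=6≠0 swap→a[2]=6 → slow++,fast++
(s=3,f=6) a[fast]=0 → fast++
(s=3,f=7) a[fast]=0 → fast++
(s=3,f=8) a[fast]=0 → fast++
(s=3,f=9) a[fast]=5≠0 swap→a[3]=5 → slow++,fast++
(s=4,f=10) a[fast]=0 → fast++
(s=4,f=11) a[fast]=7≠0 swap→a[4]=7 → slow++,fast++
(s=5,f=12) a[fast]=5≠0 swap→a[5]=5 → slow++,fast++
(s=6,f=13) a[fast]=6≠0 swap→a[6]=6 → slow++,fast++
(s=7,f=14) a[fast]=6≠0 swap→a[7]=6 → slow++,fast++
(s=8,f=15) a[fast]=0 → fast++
(s=8,f=16) a[fast]=7≠0 swap→a[8]=7 → slow++,fast++
(s=9,f=17) a[fast]=0 → fast++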